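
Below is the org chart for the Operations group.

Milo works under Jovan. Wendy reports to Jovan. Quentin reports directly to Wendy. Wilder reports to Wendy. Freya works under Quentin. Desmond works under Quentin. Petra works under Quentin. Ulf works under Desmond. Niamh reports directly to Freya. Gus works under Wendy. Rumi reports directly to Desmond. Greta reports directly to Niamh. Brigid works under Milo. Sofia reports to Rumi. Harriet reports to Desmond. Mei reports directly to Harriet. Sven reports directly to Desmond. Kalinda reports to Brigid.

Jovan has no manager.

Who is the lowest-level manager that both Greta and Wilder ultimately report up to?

Wendy

Greta's chain of managers is Niamh, Freya, Quentin, Wendy, Jovan. Wilder's chain of managers is Wendy, Jovan. The first manager that appears in both chains is Wendy.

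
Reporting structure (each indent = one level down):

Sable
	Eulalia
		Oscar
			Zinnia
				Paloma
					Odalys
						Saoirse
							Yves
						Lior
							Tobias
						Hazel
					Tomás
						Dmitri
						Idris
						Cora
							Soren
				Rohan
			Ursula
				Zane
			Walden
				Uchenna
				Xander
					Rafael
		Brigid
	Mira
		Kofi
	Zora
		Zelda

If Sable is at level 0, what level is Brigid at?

Chain from Brigid up to Sable: Brigid → Eulalia → Sable. That is 2 steps up, so Brigid is 2 levels below Sable.

2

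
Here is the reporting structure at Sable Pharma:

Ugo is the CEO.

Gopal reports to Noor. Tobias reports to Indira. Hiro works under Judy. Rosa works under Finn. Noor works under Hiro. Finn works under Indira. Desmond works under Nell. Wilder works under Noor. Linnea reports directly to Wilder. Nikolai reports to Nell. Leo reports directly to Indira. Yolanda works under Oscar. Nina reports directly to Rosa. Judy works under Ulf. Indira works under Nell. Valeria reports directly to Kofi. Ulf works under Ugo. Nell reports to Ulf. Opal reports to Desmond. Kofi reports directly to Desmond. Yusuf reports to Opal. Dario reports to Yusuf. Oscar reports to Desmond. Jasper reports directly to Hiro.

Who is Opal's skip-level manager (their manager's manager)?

Nell

Opal reports to Desmond, and Desmond reports to Nell. So Opal's skip-level manager is Nell.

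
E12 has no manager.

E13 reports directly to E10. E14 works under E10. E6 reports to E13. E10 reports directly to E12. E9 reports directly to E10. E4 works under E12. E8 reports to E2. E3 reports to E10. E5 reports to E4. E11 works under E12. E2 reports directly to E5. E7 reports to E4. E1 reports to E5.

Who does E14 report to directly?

E10

E14 reports directly to E10.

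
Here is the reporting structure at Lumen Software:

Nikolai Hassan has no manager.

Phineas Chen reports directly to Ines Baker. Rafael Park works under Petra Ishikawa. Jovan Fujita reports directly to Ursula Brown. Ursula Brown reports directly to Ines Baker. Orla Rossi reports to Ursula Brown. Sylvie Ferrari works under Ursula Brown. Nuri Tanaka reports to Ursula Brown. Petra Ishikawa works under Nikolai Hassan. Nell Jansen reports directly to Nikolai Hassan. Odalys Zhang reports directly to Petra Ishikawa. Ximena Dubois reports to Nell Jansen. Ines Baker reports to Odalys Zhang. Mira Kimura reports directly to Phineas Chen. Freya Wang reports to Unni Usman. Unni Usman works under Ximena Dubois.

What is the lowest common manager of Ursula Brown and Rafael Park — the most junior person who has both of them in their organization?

Petra Ishikawa

Ursula Brown's chain of managers is Ines Baker, Odalys Zhang, Petra Ishikawa, Nikolai Hassan. Rafael Park's chain of managers is Petra Ishikawa, Nikolai Hassan. The first manager that appears in both chains is Petra Ishikawa.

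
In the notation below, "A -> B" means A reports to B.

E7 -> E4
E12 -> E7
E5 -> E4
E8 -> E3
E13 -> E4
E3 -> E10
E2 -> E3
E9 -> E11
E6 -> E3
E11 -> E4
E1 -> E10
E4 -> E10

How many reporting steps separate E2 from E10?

Chain from E2 up to E10: E2 → E3 → E10. That is 2 steps up, so E2 is 2 levels below E10.

2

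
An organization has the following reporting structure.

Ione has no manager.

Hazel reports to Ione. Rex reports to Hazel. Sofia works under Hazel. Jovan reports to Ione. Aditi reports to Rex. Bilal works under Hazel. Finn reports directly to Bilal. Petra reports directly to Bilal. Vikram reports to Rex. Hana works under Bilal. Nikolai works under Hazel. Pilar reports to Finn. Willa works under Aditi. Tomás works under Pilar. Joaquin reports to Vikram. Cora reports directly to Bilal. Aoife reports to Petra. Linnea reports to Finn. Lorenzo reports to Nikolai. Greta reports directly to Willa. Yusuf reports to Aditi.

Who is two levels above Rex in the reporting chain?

Rex reports to Hazel, and Hazel reports to Ione. So Rex's skip-level manager is Ione.

Ione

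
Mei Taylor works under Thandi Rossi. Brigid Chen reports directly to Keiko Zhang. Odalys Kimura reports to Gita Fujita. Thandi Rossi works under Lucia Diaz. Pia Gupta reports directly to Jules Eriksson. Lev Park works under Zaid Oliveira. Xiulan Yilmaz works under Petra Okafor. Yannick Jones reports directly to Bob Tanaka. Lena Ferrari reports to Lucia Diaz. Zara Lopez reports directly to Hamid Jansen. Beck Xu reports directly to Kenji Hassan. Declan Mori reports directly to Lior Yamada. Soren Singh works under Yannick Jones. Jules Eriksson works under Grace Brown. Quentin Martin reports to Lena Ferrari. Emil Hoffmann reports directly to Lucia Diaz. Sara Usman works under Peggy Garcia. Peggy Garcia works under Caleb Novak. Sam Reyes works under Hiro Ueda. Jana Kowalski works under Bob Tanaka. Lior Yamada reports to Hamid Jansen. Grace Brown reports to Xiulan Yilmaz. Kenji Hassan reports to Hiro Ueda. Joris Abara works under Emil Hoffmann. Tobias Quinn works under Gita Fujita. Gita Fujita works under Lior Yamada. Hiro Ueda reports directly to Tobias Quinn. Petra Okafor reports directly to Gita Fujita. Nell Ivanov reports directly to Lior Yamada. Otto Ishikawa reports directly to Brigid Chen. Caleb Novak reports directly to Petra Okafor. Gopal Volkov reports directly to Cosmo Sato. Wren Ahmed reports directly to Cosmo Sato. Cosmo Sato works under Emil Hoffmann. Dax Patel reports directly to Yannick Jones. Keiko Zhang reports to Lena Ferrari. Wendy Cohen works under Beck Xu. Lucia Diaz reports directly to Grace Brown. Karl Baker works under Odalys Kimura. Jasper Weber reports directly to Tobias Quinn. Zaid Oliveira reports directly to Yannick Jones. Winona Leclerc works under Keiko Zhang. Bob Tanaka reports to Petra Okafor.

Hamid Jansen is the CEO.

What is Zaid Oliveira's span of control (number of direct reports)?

Zaid Oliveira directly manages Lev Park. That is 1 direct report.

1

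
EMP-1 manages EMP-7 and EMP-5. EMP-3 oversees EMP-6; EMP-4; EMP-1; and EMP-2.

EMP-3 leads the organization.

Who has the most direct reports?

EMP-3

Direct-report counts: EMP-3 has 4; EMP-1 has 2. The largest is 4, held by EMP-3.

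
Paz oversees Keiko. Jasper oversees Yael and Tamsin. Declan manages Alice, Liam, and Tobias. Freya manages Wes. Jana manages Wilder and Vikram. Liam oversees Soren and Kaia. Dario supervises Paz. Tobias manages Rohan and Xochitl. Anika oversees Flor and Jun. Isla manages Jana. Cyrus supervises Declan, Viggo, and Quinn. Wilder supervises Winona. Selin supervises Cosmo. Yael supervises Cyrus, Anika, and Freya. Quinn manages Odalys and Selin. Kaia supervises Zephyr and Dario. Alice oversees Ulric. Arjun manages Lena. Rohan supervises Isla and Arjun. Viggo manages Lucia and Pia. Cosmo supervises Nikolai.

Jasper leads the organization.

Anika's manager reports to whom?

Jasper

Anika reports to Yael, and Yael reports to Jasper. So Anika's skip-level manager is Jasper.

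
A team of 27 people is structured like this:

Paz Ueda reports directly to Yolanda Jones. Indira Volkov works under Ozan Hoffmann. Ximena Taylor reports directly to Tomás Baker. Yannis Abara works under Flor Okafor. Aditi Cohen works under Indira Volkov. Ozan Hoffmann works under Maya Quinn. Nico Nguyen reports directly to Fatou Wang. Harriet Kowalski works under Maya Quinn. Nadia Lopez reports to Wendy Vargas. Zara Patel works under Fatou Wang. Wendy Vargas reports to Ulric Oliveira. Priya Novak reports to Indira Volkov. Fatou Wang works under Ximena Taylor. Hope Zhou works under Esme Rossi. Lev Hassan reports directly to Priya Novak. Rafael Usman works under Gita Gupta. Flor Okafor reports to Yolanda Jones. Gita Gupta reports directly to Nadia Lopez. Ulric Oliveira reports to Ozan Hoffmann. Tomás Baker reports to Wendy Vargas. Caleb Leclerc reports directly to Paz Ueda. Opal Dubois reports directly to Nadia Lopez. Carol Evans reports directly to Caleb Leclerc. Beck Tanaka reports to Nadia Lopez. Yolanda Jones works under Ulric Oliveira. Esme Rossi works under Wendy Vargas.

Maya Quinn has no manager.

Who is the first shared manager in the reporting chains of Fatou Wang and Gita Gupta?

Fatou Wang's chain of managers is Ximena Taylor, Tomás Baker, Wendy Vargas, Ulric Oliveira, Ozan Hoffmann, Maya Quinn. Gita Gupta's chain of managers is Nadia Lopez, Wendy Vargas, Ulric Oliveira, Ozan Hoffmann, Maya Quinn. The first manager that appears in both chains is Wendy Vargas.

Wendy Vargas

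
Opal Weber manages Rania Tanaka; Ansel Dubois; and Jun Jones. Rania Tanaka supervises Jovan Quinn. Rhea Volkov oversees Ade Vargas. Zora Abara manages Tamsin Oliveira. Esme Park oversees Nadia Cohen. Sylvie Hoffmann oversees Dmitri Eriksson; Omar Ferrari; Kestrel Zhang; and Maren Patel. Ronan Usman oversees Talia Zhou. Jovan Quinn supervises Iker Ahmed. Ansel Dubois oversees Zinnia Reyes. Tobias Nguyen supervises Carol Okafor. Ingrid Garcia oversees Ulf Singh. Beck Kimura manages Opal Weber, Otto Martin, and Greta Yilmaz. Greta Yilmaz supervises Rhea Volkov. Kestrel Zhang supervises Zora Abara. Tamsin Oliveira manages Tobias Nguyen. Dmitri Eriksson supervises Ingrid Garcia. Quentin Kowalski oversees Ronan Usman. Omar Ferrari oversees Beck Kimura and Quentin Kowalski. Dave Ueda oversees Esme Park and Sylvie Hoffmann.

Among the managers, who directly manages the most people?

Direct-report counts: Dave Ueda has 2; Sylvie Hoffmann has 4; Kestrel Zhang has 1; Zora Abara has 1; Tamsin Oliveira has 1; Tobias Nguyen has 1; Omar Ferrari has 2; Quentin Kowalski has 1; Ronan Usman has 1; Beck Kimura has 3; Greta Yilmaz has 1; Rhea Volkov has 1; Opal Weber has 3; Ansel Dubois has 1; Rania Tanaka has 1; Jovan Quinn has 1; Dmitri Eriksson has 1; Ingrid Garcia has 1; Esme Park has 1. The largest is 4, held by Sylvie Hoffmann.

Sylvie Hoffmann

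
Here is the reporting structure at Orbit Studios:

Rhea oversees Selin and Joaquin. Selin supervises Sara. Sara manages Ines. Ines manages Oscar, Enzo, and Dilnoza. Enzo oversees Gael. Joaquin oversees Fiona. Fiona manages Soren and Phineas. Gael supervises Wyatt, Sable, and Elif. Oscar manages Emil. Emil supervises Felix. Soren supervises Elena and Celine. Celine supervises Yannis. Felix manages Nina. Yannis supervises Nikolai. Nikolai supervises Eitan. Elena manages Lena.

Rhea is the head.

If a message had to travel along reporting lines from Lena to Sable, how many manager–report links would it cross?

Lena is 5 levels below Rhea, and Sable is 6 levels below Rhea (their lowest common manager). The shortest path runs up from Lena to Rhea and back down to Sable: 5 + 6 = 11 links.

11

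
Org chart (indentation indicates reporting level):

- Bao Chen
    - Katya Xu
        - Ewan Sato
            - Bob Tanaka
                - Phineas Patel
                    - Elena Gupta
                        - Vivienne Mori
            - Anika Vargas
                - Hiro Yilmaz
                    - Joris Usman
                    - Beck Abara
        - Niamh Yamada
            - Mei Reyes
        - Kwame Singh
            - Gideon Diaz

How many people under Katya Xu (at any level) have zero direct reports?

5

The people in Katya Xu's organization with no one reporting to them are Gideon Diaz, Mei Reyes, Beck Abara, Joris Usman, Vivienne Mori. That is 5.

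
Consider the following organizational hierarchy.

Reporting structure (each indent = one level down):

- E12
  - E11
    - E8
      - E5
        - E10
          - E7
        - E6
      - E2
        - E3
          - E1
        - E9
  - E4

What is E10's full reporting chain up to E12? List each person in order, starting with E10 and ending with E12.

E10 reports to E5. E5 reports to E8. E8 reports to E11. E11 reports to E12. E12 is at the top.

E10 -> E5 -> E8 -> E11 -> E12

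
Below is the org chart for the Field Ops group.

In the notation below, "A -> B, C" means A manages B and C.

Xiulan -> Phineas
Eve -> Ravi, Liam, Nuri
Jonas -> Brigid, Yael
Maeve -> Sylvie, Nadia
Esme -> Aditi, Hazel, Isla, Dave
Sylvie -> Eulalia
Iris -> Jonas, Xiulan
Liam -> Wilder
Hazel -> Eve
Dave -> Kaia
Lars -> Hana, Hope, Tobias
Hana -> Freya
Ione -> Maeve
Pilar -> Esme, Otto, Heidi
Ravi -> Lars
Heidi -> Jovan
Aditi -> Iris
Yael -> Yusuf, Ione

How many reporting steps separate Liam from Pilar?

4

Chain from Liam up to Pilar: Liam → Eve → Hazel → Esme → Pilar. That is 4 steps up, so Liam is 4 levels below Pilar.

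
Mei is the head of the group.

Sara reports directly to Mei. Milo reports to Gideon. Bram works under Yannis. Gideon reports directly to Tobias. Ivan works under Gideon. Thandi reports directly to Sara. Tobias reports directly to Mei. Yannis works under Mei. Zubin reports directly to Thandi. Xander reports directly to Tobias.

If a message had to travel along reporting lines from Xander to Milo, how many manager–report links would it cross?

3

Xander is 1 level below Tobias, and Milo is 2 levels below Tobias (their lowest common manager). The shortest path runs up from Xander to Tobias and back down to Milo: 1 + 2 = 3 links.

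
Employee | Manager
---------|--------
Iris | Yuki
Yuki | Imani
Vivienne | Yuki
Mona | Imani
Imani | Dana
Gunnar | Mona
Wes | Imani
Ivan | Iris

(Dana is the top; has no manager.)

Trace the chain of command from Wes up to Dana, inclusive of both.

Wes reports to Imani. Imani reports to Dana. Dana is at the top.

Wes -> Imani -> Dana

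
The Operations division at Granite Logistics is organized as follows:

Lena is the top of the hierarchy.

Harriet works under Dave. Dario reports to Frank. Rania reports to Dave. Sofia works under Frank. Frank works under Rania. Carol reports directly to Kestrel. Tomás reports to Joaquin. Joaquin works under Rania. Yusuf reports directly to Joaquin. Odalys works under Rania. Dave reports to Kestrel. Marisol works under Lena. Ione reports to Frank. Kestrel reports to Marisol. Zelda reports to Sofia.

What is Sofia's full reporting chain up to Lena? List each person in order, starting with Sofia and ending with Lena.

Sofia reports to Frank. Frank reports to Rania. Rania reports to Dave. Dave reports to Kestrel. Kestrel reports to Marisol. Marisol reports to Lena. Lena is at the top.

Sofia -> Frank -> Rania -> Dave -> Kestrel -> Marisol -> Lena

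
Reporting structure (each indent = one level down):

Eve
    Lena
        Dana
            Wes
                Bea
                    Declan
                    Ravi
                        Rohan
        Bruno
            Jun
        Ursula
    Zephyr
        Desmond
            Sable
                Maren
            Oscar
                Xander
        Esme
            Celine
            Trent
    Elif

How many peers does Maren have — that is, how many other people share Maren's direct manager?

Maren reports to Sable, and Sable has no other direct reports. Maren has 0 peers.

0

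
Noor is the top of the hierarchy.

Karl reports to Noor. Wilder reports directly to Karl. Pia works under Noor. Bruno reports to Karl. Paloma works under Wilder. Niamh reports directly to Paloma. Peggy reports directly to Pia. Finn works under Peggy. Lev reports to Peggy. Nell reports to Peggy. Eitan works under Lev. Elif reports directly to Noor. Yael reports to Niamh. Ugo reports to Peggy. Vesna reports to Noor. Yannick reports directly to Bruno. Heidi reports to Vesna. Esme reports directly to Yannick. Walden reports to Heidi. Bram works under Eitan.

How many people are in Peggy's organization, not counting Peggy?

6

Peggy directly manages Finn, Lev, Nell, Ugo. Finn has no reports. Under Lev: Eitan, Bram (2). Nell has no reports. Ugo has no reports. So Peggy's organization is 4 direct reports plus everyone under them: 1 + 3 + 1 + 1 = 6.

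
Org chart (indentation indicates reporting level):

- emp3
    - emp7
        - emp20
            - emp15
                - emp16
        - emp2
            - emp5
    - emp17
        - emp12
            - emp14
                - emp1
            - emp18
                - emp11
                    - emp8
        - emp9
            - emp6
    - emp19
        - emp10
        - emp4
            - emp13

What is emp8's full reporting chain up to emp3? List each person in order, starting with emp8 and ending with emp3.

emp8 reports to emp11. emp11 reports to emp18. emp18 reports to emp12. emp12 reports to emp17. emp17 reports to emp3. emp3 is at the top.

emp8 -> emp11 -> emp18 -> emp12 -> emp17 -> emp3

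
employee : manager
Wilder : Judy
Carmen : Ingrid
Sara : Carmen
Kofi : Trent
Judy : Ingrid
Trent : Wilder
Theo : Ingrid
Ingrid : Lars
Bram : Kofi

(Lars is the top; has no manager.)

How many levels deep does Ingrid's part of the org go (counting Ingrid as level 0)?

The longest chain under Ingrid runs Ingrid → Judy → Wilder → Trent → Kofi → Bram, which is 5 levels below Ingrid.

5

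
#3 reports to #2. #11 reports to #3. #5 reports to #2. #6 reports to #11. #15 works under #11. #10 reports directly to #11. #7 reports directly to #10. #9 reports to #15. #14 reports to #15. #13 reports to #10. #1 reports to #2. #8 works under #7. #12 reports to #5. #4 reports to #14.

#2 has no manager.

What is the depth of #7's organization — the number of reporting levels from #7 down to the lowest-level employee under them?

1

The longest chain under #7 runs #7 → #8, which is 1 level below #7.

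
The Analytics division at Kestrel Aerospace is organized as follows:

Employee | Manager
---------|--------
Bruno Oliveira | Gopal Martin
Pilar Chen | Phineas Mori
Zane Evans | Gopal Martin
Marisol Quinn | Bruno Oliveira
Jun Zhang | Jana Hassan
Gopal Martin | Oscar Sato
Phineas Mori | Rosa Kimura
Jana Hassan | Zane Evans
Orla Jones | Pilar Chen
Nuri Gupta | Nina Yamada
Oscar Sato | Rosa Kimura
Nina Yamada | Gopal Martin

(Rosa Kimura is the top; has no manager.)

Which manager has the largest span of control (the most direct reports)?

Direct-report counts: Rosa Kimura has 2; Phineas Mori has 1; Pilar Chen has 1; Oscar Sato has 1; Gopal Martin has 3; Bruno Oliveira has 1; Nina Yamada has 1; Zane Evans has 1; Jana Hassan has 1. The largest is 3, held by Gopal Martin.

Gopal Martin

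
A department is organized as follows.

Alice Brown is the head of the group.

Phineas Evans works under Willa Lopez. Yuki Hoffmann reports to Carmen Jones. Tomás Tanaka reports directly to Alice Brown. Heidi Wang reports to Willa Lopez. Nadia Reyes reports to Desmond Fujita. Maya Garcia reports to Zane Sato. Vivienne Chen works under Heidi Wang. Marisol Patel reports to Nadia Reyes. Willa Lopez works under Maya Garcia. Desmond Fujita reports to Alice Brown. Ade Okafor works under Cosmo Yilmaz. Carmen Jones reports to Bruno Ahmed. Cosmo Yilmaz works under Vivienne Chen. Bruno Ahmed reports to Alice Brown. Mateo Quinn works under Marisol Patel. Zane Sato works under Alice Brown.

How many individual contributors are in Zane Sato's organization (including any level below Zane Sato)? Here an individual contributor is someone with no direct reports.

2

The people in Zane Sato's organization with no one reporting to them are Phineas Evans, Ade Okafor. That is 2.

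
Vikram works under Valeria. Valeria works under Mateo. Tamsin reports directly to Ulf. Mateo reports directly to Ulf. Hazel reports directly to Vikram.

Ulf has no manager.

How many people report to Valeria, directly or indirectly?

Valeria directly manages Vikram. Under Vikram: Hazel (1). That's 2 in total.

2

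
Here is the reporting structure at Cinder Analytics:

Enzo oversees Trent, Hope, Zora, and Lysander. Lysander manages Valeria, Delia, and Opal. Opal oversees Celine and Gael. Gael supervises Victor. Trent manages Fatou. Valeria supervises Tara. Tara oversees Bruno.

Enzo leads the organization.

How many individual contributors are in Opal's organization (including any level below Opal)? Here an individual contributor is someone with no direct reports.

The people in Opal's organization with no one reporting to them are Celine, Victor. That is 2.

2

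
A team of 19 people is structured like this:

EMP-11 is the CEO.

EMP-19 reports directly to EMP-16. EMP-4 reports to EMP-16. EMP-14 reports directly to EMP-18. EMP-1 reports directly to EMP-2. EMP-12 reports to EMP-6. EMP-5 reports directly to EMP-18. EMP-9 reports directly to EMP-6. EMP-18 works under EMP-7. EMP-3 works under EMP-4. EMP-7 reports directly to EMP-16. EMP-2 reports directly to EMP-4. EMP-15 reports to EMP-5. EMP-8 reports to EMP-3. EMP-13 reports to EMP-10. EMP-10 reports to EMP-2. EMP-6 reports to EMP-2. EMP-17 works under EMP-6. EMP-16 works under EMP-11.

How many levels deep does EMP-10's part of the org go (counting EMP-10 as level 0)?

The longest chain under EMP-10 runs EMP-10 → EMP-13, which is 1 level below EMP-10.

1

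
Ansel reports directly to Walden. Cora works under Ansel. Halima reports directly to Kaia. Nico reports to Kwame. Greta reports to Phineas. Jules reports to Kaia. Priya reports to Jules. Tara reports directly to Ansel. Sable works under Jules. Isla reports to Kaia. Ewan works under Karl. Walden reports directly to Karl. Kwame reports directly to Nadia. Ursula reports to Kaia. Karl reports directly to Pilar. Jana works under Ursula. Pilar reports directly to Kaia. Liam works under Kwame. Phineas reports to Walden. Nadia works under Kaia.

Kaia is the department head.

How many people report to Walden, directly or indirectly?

5

Walden directly manages Ansel, Phineas. Under Ansel: Cora, Tara (2). Under Phineas: Greta (1). So Walden's organization is 2 direct reports plus everyone under them: 3 + 2 = 5.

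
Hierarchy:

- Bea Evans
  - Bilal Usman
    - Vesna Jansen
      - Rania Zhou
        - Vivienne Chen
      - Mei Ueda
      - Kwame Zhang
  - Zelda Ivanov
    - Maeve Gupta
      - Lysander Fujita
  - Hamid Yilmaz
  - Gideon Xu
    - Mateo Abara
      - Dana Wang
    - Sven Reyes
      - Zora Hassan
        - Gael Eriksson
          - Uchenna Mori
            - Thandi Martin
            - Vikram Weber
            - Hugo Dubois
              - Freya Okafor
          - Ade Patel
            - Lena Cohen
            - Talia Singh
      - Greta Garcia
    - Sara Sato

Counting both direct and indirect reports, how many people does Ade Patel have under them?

Ade Patel directly manages Lena Cohen, Talia Singh. Lena Cohen has no reports. Talia Singh has no reports. So Ade Patel's organization is 2 direct reports plus everyone under them: 1 + 1 = 2.

2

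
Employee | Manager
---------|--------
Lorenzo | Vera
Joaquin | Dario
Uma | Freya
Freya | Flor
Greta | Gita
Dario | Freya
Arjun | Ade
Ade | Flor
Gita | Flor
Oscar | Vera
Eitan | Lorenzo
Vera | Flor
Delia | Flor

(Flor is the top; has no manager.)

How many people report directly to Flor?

Flor directly manages Delia, Ade, Freya, Vera, Gita. That is 5 direct reports.

5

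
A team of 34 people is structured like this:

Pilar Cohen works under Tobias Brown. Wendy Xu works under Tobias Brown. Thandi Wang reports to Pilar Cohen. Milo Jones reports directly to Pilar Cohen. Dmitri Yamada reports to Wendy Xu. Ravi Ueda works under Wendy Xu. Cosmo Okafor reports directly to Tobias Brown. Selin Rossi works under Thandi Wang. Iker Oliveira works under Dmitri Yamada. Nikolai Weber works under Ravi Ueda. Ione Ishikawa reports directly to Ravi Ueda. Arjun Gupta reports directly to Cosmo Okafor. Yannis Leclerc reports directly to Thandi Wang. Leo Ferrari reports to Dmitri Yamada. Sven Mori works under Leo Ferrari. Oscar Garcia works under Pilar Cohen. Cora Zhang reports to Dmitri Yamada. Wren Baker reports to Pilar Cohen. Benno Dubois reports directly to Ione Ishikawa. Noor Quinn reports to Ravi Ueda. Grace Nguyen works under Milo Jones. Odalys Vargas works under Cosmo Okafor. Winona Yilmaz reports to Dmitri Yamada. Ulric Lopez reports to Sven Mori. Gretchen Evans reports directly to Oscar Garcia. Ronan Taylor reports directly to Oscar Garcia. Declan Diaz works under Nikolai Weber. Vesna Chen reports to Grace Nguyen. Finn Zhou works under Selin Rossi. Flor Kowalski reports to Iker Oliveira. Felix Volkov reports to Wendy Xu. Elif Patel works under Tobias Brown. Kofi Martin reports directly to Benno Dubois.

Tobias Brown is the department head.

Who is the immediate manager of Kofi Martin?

Benno Dubois

Kofi Martin reports directly to Benno Dubois.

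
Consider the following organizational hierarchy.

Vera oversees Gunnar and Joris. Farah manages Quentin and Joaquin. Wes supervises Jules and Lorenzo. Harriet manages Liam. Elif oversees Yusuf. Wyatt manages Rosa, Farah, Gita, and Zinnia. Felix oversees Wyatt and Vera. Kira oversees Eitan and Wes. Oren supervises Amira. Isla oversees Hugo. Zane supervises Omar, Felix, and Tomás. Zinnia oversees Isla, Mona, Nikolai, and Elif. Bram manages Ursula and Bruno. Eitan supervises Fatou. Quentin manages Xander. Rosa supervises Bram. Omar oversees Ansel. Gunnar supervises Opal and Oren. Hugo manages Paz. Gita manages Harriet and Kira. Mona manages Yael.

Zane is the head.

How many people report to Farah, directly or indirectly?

3

Farah directly manages Quentin, Joaquin. Under Quentin: Xander (1). Joaquin has no reports. So Farah's organization is 2 direct reports plus everyone under them: 2 + 1 = 3.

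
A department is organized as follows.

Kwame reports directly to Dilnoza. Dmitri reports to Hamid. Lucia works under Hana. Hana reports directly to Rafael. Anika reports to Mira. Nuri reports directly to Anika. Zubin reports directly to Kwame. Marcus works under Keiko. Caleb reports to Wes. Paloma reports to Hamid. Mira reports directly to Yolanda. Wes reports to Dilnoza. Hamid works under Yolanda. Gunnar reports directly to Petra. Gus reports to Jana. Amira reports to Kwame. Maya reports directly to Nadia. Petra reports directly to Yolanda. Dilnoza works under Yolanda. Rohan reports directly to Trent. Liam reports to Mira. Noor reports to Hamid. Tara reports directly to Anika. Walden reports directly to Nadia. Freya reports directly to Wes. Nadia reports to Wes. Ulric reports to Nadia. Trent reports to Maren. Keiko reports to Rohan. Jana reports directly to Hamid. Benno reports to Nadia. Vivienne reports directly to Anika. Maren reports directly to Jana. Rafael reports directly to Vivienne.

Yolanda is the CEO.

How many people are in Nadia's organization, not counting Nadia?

4

Nadia directly manages Benno, Maya, Ulric, Walden. Benno has no reports. Maya has no reports. Ulric has no reports. Walden has no reports. So Nadia's organization is 4 direct reports plus everyone under them: 1 + 1 + 1 + 1 = 4.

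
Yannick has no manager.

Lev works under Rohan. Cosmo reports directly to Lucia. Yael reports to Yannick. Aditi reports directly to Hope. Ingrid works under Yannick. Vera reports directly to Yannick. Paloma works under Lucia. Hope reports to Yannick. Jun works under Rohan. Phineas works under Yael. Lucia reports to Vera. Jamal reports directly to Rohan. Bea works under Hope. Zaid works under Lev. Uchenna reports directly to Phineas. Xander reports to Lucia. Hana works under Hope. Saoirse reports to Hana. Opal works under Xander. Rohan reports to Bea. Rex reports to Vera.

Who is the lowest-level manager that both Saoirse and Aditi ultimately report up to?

Saoirse's chain of managers is Hana, Hope, Yannick. Aditi's chain of managers is Hope, Yannick. The first manager that appears in both chains is Hope.

Hope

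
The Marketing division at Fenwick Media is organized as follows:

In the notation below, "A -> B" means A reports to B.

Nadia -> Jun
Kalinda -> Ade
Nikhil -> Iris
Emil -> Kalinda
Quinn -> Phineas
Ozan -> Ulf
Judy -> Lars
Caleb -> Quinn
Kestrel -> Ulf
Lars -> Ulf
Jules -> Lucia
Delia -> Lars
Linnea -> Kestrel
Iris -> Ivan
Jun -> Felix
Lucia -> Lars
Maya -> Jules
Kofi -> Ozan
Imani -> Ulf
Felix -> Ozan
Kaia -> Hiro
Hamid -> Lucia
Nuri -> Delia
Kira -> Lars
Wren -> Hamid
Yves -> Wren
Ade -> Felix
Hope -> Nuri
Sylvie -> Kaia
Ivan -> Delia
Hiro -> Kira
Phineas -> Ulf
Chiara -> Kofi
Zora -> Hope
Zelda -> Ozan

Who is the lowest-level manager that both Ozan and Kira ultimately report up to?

Ozan's chain of managers is Ulf. Kira's chain of managers is Lars, Ulf. The first manager that appears in both chains is Ulf.

Ulf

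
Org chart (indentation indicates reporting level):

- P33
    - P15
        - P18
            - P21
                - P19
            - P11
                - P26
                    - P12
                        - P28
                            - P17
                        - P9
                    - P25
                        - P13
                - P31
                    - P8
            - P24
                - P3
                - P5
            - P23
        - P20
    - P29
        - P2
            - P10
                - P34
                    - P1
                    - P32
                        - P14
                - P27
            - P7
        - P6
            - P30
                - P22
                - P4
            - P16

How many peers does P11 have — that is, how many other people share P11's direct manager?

P11 reports to P18. P18's other direct reports are P21, P24, P23 — 3 peers.

3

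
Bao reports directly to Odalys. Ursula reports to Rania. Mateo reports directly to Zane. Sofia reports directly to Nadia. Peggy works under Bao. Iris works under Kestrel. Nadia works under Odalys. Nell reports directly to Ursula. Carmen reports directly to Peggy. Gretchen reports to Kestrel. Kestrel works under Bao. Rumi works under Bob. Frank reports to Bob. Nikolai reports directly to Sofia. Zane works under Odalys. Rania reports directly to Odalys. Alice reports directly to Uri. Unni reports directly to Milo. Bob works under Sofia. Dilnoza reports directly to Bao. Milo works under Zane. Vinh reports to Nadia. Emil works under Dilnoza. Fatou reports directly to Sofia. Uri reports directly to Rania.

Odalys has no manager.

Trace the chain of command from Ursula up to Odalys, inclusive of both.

Ursula -> Rania -> Odalys

Ursula reports to Rania. Rania reports to Odalys. Odalys is at the top.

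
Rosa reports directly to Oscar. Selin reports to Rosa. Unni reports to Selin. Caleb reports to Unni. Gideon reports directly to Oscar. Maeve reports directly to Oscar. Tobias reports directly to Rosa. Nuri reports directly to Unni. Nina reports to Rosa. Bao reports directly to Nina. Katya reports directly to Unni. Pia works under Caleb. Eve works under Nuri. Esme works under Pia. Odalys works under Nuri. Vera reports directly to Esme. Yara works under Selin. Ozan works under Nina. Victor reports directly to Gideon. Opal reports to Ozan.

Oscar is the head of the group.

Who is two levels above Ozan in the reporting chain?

Ozan reports to Nina, and Nina reports to Rosa. So Ozan's skip-level manager is Rosa.

Rosa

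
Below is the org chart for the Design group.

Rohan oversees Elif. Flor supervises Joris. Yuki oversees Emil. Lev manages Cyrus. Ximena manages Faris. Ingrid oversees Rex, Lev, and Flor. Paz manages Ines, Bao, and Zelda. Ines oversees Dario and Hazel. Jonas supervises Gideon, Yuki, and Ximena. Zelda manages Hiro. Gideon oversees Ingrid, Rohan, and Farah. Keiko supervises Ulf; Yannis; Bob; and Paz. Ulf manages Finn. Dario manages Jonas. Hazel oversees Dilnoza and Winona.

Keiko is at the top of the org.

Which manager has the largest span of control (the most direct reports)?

Keiko

Direct-report counts: Keiko has 4; Ulf has 1; Paz has 3; Zelda has 1; Ines has 2; Hazel has 2; Dario has 1; Jonas has 3; Ximena has 1; Yuki has 1; Gideon has 3; Ingrid has 3; Flor has 1; Lev has 1; Rohan has 1. The largest is 4, held by Keiko.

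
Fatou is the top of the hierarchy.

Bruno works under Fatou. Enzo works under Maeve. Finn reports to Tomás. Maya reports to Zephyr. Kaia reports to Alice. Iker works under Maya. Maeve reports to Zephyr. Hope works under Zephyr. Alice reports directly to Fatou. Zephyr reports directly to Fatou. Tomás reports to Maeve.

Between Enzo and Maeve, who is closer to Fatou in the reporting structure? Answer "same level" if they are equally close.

Enzo is 3 levels below Fatou; Maeve is 2. Maeve is higher.

Maeve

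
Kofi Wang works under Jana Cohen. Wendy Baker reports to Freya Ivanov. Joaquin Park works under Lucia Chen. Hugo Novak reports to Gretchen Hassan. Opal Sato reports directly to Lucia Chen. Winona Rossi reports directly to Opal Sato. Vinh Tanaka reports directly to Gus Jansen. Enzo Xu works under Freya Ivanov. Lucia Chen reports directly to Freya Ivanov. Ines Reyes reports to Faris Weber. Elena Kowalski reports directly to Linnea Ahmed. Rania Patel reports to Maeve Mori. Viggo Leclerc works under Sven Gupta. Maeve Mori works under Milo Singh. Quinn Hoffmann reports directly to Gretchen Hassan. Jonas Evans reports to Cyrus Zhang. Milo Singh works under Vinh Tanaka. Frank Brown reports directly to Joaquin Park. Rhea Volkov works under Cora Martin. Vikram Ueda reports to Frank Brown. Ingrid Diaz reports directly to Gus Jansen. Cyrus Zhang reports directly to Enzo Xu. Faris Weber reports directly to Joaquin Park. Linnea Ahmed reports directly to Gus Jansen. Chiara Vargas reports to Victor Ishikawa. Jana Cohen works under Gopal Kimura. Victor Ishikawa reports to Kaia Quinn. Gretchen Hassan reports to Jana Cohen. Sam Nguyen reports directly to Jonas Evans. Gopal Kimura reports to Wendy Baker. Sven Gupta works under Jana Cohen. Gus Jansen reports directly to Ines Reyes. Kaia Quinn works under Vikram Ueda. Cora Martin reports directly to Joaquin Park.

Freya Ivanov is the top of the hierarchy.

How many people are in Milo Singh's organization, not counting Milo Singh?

Milo Singh directly manages Maeve Mori. Under Maeve Mori: Rania Patel (1). That's 2 in total.

2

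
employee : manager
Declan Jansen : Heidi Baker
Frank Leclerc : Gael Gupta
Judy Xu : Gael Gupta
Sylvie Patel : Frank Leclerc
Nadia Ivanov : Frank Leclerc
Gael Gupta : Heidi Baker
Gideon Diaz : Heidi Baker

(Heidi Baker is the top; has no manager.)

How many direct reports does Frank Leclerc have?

2

Frank Leclerc directly manages Sylvie Patel, Nadia Ivanov. That is 2 direct reports.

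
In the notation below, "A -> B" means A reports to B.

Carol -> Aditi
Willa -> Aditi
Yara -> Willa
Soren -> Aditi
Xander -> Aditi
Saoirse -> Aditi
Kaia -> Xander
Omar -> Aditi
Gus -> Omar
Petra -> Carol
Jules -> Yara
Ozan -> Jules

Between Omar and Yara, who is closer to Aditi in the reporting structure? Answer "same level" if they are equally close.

Omar is 1 level below Aditi; Yara is 2. Omar is higher.

Omar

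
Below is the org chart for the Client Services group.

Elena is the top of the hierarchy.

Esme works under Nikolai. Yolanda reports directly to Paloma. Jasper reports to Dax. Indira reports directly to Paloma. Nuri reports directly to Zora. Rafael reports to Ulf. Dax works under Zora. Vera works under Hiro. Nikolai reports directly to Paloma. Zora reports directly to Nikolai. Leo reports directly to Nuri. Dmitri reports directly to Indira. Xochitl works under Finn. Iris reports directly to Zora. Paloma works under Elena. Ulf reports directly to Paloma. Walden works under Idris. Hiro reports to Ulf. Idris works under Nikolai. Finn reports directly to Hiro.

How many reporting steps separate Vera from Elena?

4

Chain from Vera up to Elena: Vera → Hiro → Ulf → Paloma → Elena. That is 4 steps up, so Vera is 4 levels below Elena.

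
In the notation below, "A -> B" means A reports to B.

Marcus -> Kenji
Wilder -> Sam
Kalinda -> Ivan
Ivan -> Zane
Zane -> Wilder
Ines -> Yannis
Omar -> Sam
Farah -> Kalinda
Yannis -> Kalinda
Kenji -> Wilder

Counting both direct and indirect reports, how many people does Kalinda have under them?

3

Kalinda directly manages Farah, Yannis. Farah has no reports. Under Yannis: Ines (1). So Kalinda's organization is 2 direct reports plus everyone under them: 1 + 2 = 3.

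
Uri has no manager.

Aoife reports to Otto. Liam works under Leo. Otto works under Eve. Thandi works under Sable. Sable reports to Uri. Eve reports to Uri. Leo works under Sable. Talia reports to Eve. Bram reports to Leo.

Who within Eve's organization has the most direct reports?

Eve

Direct-report counts within Eve's organization: Eve has 2; Otto has 1. The largest is 2, held by Eve.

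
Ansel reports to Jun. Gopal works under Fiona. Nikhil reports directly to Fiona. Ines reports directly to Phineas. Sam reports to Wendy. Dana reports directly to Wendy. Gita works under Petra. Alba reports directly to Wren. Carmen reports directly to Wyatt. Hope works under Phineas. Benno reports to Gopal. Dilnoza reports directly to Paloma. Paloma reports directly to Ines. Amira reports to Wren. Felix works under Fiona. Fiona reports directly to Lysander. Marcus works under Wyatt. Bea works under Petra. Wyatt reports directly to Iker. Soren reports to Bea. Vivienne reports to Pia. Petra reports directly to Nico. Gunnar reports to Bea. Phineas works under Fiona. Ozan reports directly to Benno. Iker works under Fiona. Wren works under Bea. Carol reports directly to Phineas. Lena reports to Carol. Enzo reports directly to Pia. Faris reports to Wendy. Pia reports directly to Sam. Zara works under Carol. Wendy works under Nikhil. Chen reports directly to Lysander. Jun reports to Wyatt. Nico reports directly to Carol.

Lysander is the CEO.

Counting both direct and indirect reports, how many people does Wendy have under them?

Wendy directly manages Dana, Sam, Faris. Dana has no reports. Under Sam: Pia, Vivienne, Enzo (3). Faris has no reports. So Wendy's organization is 3 direct reports plus everyone under them: 1 + 4 + 1 = 6.

6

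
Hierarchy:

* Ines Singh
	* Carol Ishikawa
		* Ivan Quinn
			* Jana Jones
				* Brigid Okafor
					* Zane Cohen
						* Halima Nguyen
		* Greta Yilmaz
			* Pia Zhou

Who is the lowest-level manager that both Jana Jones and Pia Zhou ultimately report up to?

Carol Ishikawa

Jana Jones's chain of managers is Ivan Quinn, Carol Ishikawa, Ines Singh. Pia Zhou's chain of managers is Greta Yilmaz, Carol Ishikawa, Ines Singh. The first manager that appears in both chains is Carol Ishikawa.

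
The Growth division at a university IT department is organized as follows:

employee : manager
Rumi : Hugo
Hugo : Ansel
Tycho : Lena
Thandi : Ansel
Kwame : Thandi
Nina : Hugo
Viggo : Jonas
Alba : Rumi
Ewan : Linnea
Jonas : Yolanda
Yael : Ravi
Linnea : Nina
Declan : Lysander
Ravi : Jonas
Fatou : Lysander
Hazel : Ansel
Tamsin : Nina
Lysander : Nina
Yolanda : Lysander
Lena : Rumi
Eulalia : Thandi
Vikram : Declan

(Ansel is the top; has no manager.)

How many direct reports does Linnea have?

1

Linnea directly manages Ewan. That is 1 direct report.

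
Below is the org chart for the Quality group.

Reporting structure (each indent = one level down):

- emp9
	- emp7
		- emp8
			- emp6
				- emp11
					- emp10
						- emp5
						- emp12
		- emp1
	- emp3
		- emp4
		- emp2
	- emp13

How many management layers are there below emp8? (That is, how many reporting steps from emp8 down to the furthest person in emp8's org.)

4

The longest chain under emp8 runs emp8 → emp6 → emp11 → emp10 → emp12, which is 4 levels below emp8.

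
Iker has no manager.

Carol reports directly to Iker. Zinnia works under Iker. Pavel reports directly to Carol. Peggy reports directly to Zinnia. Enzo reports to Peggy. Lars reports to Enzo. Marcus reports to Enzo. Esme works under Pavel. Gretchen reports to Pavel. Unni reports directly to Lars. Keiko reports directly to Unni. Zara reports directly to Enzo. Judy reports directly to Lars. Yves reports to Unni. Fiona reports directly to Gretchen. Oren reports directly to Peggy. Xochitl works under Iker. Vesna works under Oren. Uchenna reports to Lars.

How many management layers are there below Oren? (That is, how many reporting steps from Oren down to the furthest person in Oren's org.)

The longest chain under Oren runs Oren → Vesna, which is 1 level below Oren.

1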